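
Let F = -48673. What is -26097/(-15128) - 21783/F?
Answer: 1599752505/736325144 ≈ 2.1726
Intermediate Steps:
-26097/(-15128) - 21783/F = -26097/(-15128) - 21783/(-48673) = -26097*(-1/15128) - 21783*(-1/48673) = 26097/15128 + 21783/48673 = 1599752505/736325144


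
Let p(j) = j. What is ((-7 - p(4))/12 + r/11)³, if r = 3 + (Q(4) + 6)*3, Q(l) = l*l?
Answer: 353393243/2299968 ≈ 153.65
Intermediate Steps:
Q(l) = l²
r = 69 (r = 3 + (4² + 6)*3 = 3 + (16 + 6)*3 = 3 + 22*3 = 3 + 66 = 69)
((-7 - p(4))/12 + r/11)³ = ((-7 - 1*4)/12 + 69/11)³ = ((-7 - 4)*(1/12) + 69*(1/11))³ = (-11*1/12 + 69/11)³ = (-11/12 + 69/11)³ = (707/132)³ = 353393243/2299968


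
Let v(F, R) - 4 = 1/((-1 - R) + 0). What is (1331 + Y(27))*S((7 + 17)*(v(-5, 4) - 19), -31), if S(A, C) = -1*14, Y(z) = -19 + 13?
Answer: -18550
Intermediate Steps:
v(F, R) = 4 + 1/(-1 - R) (v(F, R) = 4 + 1/((-1 - R) + 0) = 4 + 1/(-1 - R))
Y(z) = -6
S(A, C) = -14
(1331 + Y(27))*S((7 + 17)*(v(-5, 4) - 19), -31) = (1331 - 6)*(-14) = 1325*(-14) = -18550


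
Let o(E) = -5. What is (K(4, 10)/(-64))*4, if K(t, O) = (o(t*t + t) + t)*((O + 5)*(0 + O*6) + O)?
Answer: 455/8 ≈ 56.875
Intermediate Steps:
K(t, O) = (-5 + t)*(O + 6*O*(5 + O)) (K(t, O) = (-5 + t)*((O + 5)*(0 + O*6) + O) = (-5 + t)*((5 + O)*(0 + 6*O) + O) = (-5 + t)*((5 + O)*(6*O) + O) = (-5 + t)*(6*O*(5 + O) + O) = (-5 + t)*(O + 6*O*(5 + O)))
(K(4, 10)/(-64))*4 = ((10*(-155 - 30*10 + 31*4 + 6*10*4))/(-64))*4 = -5*(-155 - 300 + 124 + 240)/32*4 = -5*(-91)/32*4 = -1/64*(-910)*4 = (455/32)*4 = 455/8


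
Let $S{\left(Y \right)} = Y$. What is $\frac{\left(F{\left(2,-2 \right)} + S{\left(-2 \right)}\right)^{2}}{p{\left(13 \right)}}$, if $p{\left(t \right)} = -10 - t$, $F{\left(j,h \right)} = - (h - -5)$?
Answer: $- \frac{25}{23} \approx -1.087$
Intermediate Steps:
$F{\left(j,h \right)} = -5 - h$ ($F{\left(j,h \right)} = - (h + 5) = - (5 + h) = -5 - h$)
$\frac{\left(F{\left(2,-2 \right)} + S{\left(-2 \right)}\right)^{2}}{p{\left(13 \right)}} = \frac{\left(\left(-5 - -2\right) - 2\right)^{2}}{-10 - 13} = \frac{\left(\left(-5 + 2\right) - 2\right)^{2}}{-10 - 13} = \frac{\left(-3 - 2\right)^{2}}{-23} = \left(-5\right)^{2} \left(- \frac{1}{23}\right) = 25 \left(- \frac{1}{23}\right) = - \frac{25}{23}$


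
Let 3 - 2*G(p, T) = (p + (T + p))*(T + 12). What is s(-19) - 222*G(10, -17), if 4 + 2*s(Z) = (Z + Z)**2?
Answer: -1278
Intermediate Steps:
s(Z) = -2 + 2*Z**2 (s(Z) = -2 + (Z + Z)**2/2 = -2 + (2*Z)**2/2 = -2 + (4*Z**2)/2 = -2 + 2*Z**2)
G(p, T) = 3/2 - (12 + T)*(T + 2*p)/2 (G(p, T) = 3/2 - (p + (T + p))*(T + 12)/2 = 3/2 - (T + 2*p)*(12 + T)/2 = 3/2 - (12 + T)*(T + 2*p)/2)
s(-19) - 222*G(10, -17) = (-2 + 2*(-19)**2) - 222*(3/2 - 12*10 - 6*(-17) - 1/2*(-17)**2 - 1*(-17)*10) = (-2 + 2*361) - 222*(3/2 - 120 + 102 - 1/2*289 + 170) = (-2 + 722) - 222*(3/2 - 120 + 102 - 289/2 + 170) = 720 - 222*9 = 720 - 1998 = -1278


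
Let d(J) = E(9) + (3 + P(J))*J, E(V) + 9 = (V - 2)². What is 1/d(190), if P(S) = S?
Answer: 1/36710 ≈ 2.7241e-5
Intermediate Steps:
E(V) = -9 + (-2 + V)² (E(V) = -9 + (V - 2)² = -9 + (-2 + V)²)
d(J) = 40 + J*(3 + J) (d(J) = (-9 + (-2 + 9)²) + (3 + J)*J = (-9 + 7²) + J*(3 + J) = (-9 + 49) + J*(3 + J) = 40 + J*(3 + J))
1/d(190) = 1/(40 + 190² + 3*190) = 1/(40 + 36100 + 570) = 1/36710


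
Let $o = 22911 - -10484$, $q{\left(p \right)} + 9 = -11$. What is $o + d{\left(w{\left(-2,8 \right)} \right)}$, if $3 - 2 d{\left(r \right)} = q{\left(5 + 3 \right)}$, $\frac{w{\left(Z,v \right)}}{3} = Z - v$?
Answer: $\frac{66813}{2} \approx 33407.0$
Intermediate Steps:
$q{\left(p \right)} = -20$ ($q{\left(p \right)} = -9 - 11 = -20$)
$w{\left(Z,v \right)} = - 3 v + 3 Z$ ($w{\left(Z,v \right)} = 3 \left(Z - v\right) = - 3 v + 3 Z$)
$d{\left(r \right)} = \frac{23}{2}$ ($d{\left(r \right)} = \frac{3}{2} - -10 = \frac{3}{2} + 10 = \frac{23}{2}$)
$o = 33395$ ($o = 22911 + 10484 = 33395$)
$o + d{\left(w{\left(-2,8 \right)} \right)} = 33395 + \frac{23}{2} = \frac{66813}{2}$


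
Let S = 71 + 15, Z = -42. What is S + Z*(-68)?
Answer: 2942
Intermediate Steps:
S = 86
S + Z*(-68) = 86 - 42*(-68) = 86 + 2856 = 2942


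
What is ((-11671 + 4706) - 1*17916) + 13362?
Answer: -11519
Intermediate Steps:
((-11671 + 4706) - 1*17916) + 13362 = (-6965 - 17916) + 13362 = -24881 + 13362 = -11519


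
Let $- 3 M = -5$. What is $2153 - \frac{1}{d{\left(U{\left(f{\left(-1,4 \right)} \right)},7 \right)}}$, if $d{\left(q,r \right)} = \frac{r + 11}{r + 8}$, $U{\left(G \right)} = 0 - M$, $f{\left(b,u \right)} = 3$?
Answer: $\frac{12913}{6} \approx 2152.2$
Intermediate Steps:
$M = \frac{5}{3}$ ($M = \left(- \frac{1}{3}\right) \left(-5\right) = \frac{5}{3} \approx 1.6667$)
$U{\left(G \right)} = - \frac{5}{3}$ ($U{\left(G \right)} = 0 - \frac{5}{3} = - \frac{5}{3}$)
$d{\left(q,r \right)} = \frac{11 + r}{8 + r}$
$2153 - \frac{1}{d{\left(U{\left(f{\left(-1,4 \right)} \right)},7 \right)}} = 2153 - \frac{1}{\frac{1}{8 + 7} \left(11 + 7\right)} = 2153 - \frac{1}{\frac{1}{15} \cdot 18} = 2153 - \frac{1}{\frac{6}{5}} = 2153 - \frac{5}{6} = \frac{12913}{6}$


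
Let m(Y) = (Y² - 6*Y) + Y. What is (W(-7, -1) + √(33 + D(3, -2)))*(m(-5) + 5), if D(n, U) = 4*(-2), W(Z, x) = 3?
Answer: 440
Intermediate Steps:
m(Y) = Y² - 5*Y
D(n, U) = -8
(W(-7, -1) + √(33 + D(3, -2)))*(m(-5) + 5) = (3 + √(33 - 8))*(-5*(-5 - 5) + 5) = (3 + √25)*(-5*(-10) + 5) = (3 + 5)*(50 + 5) = 8*55 = 440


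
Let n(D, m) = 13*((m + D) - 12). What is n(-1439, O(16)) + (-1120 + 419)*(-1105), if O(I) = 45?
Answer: 756327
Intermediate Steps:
n(D, m) = -156 + 13*D + 13*m (n(D, m) = 13*((D + m) - 12) = 13*(-12 + D + m) = -156 + 13*D + 13*m)
n(-1439, O(16)) + (-1120 + 419)*(-1105) = (-156 + 13*(-1439) + 13*45) + (-1120 + 419)*(-1105) = (-156 - 18707 + 585) - 701*(-1105) = -18278 + 774605 = 756327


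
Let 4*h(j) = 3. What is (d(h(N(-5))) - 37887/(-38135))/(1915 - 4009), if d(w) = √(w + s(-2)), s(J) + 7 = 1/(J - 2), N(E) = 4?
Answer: -12629/26618230 - I*√26/4188 ≈ -0.00047445 - 0.0012175*I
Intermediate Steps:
s(J) = -7 + 1/(-2 + J) (s(J) = -7 + 1/(J - 2) = -7 + 1/(-2 + J))
h(j) = ¾ (h(j) = (¼)*3 = ¾)
d(w) = √(-29/4 + w) (d(w) = √(w + (15 - 7*(-2))/(-2 - 2)) = √(w + (15 + 14)/(-4)) = √(w - ¼*29) = √(w - 29/4) = √(-29/4 + w))
(d(h(N(-5))) - 37887/(-38135))/(1915 - 4009) = (√(-29 + 4*(¾))/2 - 37887/(-38135))/(1915 - 4009) = (√(-29 + 3)/2 - 37887*(-1/38135))/(-2094) = (√(-26)/2 + 37887/38135)*(-1/2094) = ((I*√26)/2 + 37887/38135)*(-1/2094) = (I*√26/2 + 37887/38135)*(-1/2094) = (37887/38135 + I*√26/2)*(-1/2094) = -12629/26618230 - I*√26/4188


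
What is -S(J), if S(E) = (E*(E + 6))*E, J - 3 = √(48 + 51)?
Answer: -1566 - 486*√11 ≈ -3177.9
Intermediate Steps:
J = 3 + 3*√11 (J = 3 + √(48 + 51) = 3 + √99 = 3 + 3*√11 ≈ 12.950)
S(E) = E²*(6 + E) (S(E) = (E*(6 + E))*E = E²*(6 + E))
-S(J) = -(3 + 3*√11)²*(6 + (3 + 3*√11)) = -(3 + 3*√11)²*(9 + 3*√11)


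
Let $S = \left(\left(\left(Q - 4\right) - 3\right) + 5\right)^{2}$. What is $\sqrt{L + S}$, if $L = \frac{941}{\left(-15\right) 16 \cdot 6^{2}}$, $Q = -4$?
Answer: $\frac{19 \sqrt{12885}}{360} \approx 5.9909$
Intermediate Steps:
$L = - \frac{941}{8640}$ ($L = \frac{941}{\left(-240\right) 36} = \frac{941}{-8640} = 941 \left(- \frac{1}{8640}\right) = - \frac{941}{8640} \approx -0.10891$)
$S = 36$ ($S = \left(\left(\left(-4 - 4\right) - 3\right) + 5\right)^{2} = \left(\left(-8 - 3\right) + 5\right)^{2} = \left(-11 + 5\right)^{2} = \left(-6\right)^{2} = 36$)
$\sqrt{L + S} = \sqrt{- \frac{941}{8640} + 36} = \sqrt{\frac{310099}{8640}} = \frac{19 \sqrt{12885}}{360}$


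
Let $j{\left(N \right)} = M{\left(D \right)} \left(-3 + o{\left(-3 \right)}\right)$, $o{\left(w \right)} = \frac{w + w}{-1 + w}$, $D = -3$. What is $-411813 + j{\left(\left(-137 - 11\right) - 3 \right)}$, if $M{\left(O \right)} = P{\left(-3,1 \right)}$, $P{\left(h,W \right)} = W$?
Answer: $- \frac{823629}{2} \approx -4.1181 \cdot 10^{5}$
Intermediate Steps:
$M{\left(O \right)} = 1$
$o{\left(w \right)} = \frac{2 w}{-1 + w}$
$j{\left(N \right)} = - \frac{3}{2}$ ($j{\left(N \right)} = 1 \left(-3 + 2 \left(-3\right) \frac{1}{-1 - 3}\right) = 1 \left(-3 + 2 \left(-3\right) \frac{1}{-4}\right) = 1 \left(-3 + 2 \left(-3\right) \left(- \frac{1}{4}\right)\right) = 1 \left(-3 + \frac{3}{2}\right) = 1 \left(- \frac{3}{2}\right) = - \frac{3}{2}$)
$-411813 + j{\left(\left(-137 - 11\right) - 3 \right)} = -411813 - \frac{3}{2} = - \frac{823629}{2}$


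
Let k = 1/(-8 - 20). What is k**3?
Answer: -1/21952 ≈ -4.5554e-5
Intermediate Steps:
k = -1/28 (k = 1/(-28) = -1/28 ≈ -0.035714)
k**3 = (-1/28)**3 = -1/21952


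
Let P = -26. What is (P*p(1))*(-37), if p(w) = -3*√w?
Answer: -2886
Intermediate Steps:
(P*p(1))*(-37) = -(-78)*√1*(-37) = -(-78)*(-37) = -26*(-3)*(-37) = 78*(-37) = -2886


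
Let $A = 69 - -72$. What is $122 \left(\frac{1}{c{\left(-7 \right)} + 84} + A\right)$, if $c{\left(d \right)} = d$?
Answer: $\frac{1324676}{77} \approx 17204.0$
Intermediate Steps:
$A = 141$ ($A = 69 + 72 = 141$)
$122 \left(\frac{1}{c{\left(-7 \right)} + 84} + A\right) = 122 \left(\frac{1}{-7 + 84} + 141\right) = 122 \left(\frac{1}{77} + 141\right) = 122 \cdot \frac{10858}{77} = \frac{1324676}{77}$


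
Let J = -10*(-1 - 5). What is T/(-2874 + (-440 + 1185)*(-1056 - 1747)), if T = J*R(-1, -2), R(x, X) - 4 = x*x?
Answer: -300/2091109 ≈ -0.00014346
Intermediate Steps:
R(x, X) = 4 + x² (R(x, X) = 4 + x*x = 4 + x²)
J = 60 (J = -10*(-6) = 60)
T = 300 (T = 60*(4 + (-1)²) = 60*(4 + 1) = 60*5 = 300)
T/(-2874 + (-440 + 1185)*(-1056 - 1747)) = 300/(-2874 + (-440 + 1185)*(-1056 - 1747)) = 300/(-2874 + 745*(-2803)) = 300/(-2874 - 2088235) = 300/(-2091109) = 300*(-1/2091109) = -300/2091109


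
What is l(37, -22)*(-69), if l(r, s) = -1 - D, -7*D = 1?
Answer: 414/7 ≈ 59.143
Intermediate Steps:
D = -1/7 (D = -1/7*1 = -1/7 ≈ -0.14286)
l(r, s) = -6/7 (l(r, s) = -1 - 1*(-1/7) = -1 + 1/7 = -6/7)
l(37, -22)*(-69) = -6/7*(-69) = 414/7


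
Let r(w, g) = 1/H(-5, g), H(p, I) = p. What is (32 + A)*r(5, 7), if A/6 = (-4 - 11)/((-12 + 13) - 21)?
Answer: -73/10 ≈ -7.3000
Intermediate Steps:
r(w, g) = -⅕ (r(w, g) = 1/(-5) = -⅕)
A = 9/2 (A = 6*((-4 - 11)/((-12 + 13) - 21)) = 6*(-15/(1 - 21)) = 6*(-15/(-20)) = 6*(-15*(-1/20)) = 6*(¾) = 9/2 ≈ 4.5000)
(32 + A)*r(5, 7) = (32 + 9/2)*(-⅕) = (73/2)*(-⅕) = -73/10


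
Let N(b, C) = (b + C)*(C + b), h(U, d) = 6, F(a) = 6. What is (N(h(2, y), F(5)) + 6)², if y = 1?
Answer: 22500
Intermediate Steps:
N(b, C) = (C + b)² (N(b, C) = (C + b)*(C + b) = (C + b)²)
(N(h(2, y), F(5)) + 6)² = ((6 + 6)² + 6)² = (12² + 6)² = (144 + 6)² = 150² = 22500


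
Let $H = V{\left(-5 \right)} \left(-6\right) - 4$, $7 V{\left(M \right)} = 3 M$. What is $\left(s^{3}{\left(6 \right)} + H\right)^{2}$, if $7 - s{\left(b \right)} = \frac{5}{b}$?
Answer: $\frac{135396769369}{2286144} \approx 59225.0$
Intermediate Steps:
$V{\left(M \right)} = \frac{3 M}{7}$
$s{\left(b \right)} = 7 - \frac{5}{b}$
$H = \frac{62}{7}$ ($H = \frac{3}{7} \left(-5\right) \left(-6\right) - 4 = \left(- \frac{15}{7}\right) \left(-6\right) - 4 = \frac{90}{7} - 4 = \frac{62}{7} \approx 8.8571$)
$\left(s^{3}{\left(6 \right)} + H\right)^{2} = \left(\left(7 - \frac{5}{6}\right)^{3} + \frac{62}{7}\right)^{2} = \left(\left(\frac{37}{6}\right)^{3} + \frac{62}{7}\right)^{2} = \left(\frac{50653}{216} + \frac{62}{7}\right)^{2} = \left(\frac{367963}{1512}\right)^{2} = \frac{135396769369}{2286144}$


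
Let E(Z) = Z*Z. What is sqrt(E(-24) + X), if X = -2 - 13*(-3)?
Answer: sqrt(613) ≈ 24.759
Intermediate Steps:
X = 37 (X = -2 + 39 = 37)
E(Z) = Z**2
sqrt(E(-24) + X) = sqrt((-24)**2 + 37) = sqrt(576 + 37) = sqrt(613)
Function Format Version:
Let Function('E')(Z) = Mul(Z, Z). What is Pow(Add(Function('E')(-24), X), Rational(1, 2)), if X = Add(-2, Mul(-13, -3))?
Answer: Pow(613, Rational(1, 2)) ≈ 24.759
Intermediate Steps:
X = 37 (X = Add(-2, 39) = 37)
Function('E')(Z) = Pow(Z, 2)
Pow(Add(Function('E')(-24), X), Rational(1, 2)) = Pow(Add(Pow(-24, 2), 37), Rational(1, 2)) = Pow(Add(576, 37), Rational(1, 2)) = Pow(613, Rational(1, 2))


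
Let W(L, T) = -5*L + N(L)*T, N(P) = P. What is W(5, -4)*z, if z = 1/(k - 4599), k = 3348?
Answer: 5/139 ≈ 0.035971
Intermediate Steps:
z = -1/1251 (z = 1/(3348 - 4599) = 1/(-1251) = -1/1251 ≈ -0.00079936)
W(L, T) = -5*L + L*T
W(5, -4)*z = (5*(-5 - 4))*(-1/1251) = (5*(-9))*(-1/1251) = -45*(-1/1251) = 5/139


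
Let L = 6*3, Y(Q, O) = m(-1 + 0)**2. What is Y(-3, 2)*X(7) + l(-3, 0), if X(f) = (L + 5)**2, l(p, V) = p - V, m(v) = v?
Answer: 526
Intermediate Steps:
Y(Q, O) = 1 (Y(Q, O) = (-1 + 0)**2 = (-1)**2 = 1)
L = 18
X(f) = 529 (X(f) = (18 + 5)**2 = 23**2 = 529)
Y(-3, 2)*X(7) + l(-3, 0) = 1*529 + (-3 - 1*0) = 529 + (-3 + 0) = 529 - 3 = 526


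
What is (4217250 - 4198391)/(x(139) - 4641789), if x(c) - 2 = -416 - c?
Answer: -18859/4642342 ≈ -0.0040624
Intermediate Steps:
x(c) = -414 - c (x(c) = 2 + (-416 - c) = -414 - c)
(4217250 - 4198391)/(x(139) - 4641789) = (4217250 - 4198391)/((-414 - 1*139) - 4641789) = 18859/((-414 - 139) - 4641789) = 18859/(-553 - 4641789) = 18859/(-4642342) = 18859*(-1/4642342) = -18859/4642342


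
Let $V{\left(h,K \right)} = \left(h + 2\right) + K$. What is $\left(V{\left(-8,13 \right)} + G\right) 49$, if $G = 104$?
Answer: $5439$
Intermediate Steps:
$V{\left(h,K \right)} = 2 + K + h$ ($V{\left(h,K \right)} = \left(2 + h\right) + K = 2 + K + h$)
$\left(V{\left(-8,13 \right)} + G\right) 49 = \left(\left(2 + 13 - 8\right) + 104\right) 49 = \left(7 + 104\right) 49 = 111 \cdot 49 = 5439$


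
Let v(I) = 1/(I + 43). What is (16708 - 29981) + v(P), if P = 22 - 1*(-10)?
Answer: -995474/75 ≈ -13273.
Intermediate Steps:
P = 32 (P = 22 + 10 = 32)
v(I) = 1/(43 + I)
(16708 - 29981) + v(P) = (16708 - 29981) + 1/(43 + 32) = -13273 + 1/75 = -995474/75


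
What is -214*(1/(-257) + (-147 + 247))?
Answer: -5499586/257 ≈ -21399.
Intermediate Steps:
-214*(1/(-257) + (-147 + 247)) = -214*(-1/257 + 100) = -214*25699/257 = -5499586/257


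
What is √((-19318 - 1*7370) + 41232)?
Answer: 12*√101 ≈ 120.60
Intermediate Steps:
√((-19318 - 1*7370) + 41232) = √((-19318 - 7370) + 41232) = √(-26688 + 41232) = √14544 = 12*√101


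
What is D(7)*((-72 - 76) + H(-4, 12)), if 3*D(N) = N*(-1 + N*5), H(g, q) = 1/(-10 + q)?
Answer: -35105/3 ≈ -11702.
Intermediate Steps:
D(N) = N*(-1 + 5*N)/3 (D(N) = (N*(-1 + N*5))/3 = (N*(-1 + 5*N))/3 = N*(-1 + 5*N)/3)
D(7)*((-72 - 76) + H(-4, 12)) = ((1/3)*7*(-1 + 5*7))*((-72 - 76) + 1/(-10 + 12)) = ((1/3)*7*(-1 + 35))*(-148 + 1/2) = ((1/3)*7*34)*(-148 + 1/2) = (238/3)*(-295/2) = -35105/3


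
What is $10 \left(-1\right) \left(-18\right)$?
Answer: $180$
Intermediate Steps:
$10 \left(-1\right) \left(-18\right) = \left(-10\right) \left(-18\right) = 180$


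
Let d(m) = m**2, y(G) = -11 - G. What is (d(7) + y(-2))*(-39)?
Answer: -1560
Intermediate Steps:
(d(7) + y(-2))*(-39) = (7**2 + (-11 - 1*(-2)))*(-39) = (49 + (-11 + 2))*(-39) = (49 - 9)*(-39) = 40*(-39) = -1560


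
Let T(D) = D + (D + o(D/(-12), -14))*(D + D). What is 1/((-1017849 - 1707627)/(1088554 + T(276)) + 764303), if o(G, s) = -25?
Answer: 47207/36080346895 ≈ 1.3084e-6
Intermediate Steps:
T(D) = D + 2*D*(-25 + D) (T(D) = D + (D - 25)*(D + D) = D + (-25 + D)*(2*D) = D + 2*D*(-25 + D))
1/((-1017849 - 1707627)/(1088554 + T(276)) + 764303) = 1/((-1017849 - 1707627)/(1088554 + 276*(-49 + 2*276)) + 764303) = 1/(-2725476/(1088554 + 276*(-49 + 552)) + 764303) = 1/(-2725476/(1088554 + 276*503) + 764303) = 1/(-2725476/(1088554 + 138828) + 764303) = 1/(-2725476/1227382 + 764303) = 1/(-2725476*1/1227382 + 764303) = 1/(-104826/47207 + 764303) = 1/(36080346895/47207) = 47207/36080346895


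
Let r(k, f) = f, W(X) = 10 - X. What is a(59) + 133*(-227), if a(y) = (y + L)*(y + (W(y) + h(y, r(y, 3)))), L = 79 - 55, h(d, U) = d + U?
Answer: -24215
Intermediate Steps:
h(d, U) = U + d
L = 24
a(y) = (13 + y)*(24 + y) (a(y) = (y + 24)*(y + ((10 - y) + (3 + y))) = (24 + y)*(y + 13) = (24 + y)*(13 + y) = (13 + y)*(24 + y))
a(59) + 133*(-227) = (312 + 59**2 + 37*59) + 133*(-227) = (312 + 3481 + 2183) - 30191 = 5976 - 30191 = -24215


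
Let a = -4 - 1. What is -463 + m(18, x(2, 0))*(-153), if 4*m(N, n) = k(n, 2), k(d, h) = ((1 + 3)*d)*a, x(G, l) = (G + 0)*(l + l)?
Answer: -463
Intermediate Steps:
a = -5
x(G, l) = 2*G*l (x(G, l) = G*(2*l) = 2*G*l)
k(d, h) = -20*d (k(d, h) = ((1 + 3)*d)*(-5) = (4*d)*(-5) = -20*d)
m(N, n) = -5*n (m(N, n) = (-20*n)/4 = -5*n)
-463 + m(18, x(2, 0))*(-153) = -463 - 10*2*0*(-153) = -463 - 5*0*(-153) = -463 + 0*(-153) = -463 + 0 = -463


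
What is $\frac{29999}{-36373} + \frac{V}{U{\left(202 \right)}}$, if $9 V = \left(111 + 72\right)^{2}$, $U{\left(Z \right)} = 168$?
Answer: $\frac{130304101}{6110664} \approx 21.324$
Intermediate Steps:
$V = 3721$ ($V = \frac{\left(111 + 72\right)^{2}}{9} = \frac{183^{2}}{9} = \frac{1}{9} \cdot 33489 = 3721$)
$\frac{29999}{-36373} + \frac{V}{U{\left(202 \right)}} = \frac{29999}{-36373} + \frac{3721}{168} = 29999 \left(- \frac{1}{36373}\right) + 3721 \cdot \frac{1}{168} = - \frac{29999}{36373} + \frac{3721}{168} = \frac{130304101}{6110664}$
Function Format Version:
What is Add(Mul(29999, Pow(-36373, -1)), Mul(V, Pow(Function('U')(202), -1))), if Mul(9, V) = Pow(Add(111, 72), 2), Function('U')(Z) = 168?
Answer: Rational(130304101, 6110664) ≈ 21.324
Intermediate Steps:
V = 3721 (V = Mul(Rational(1, 9), Pow(Add(111, 72), 2)) = Mul(Rational(1, 9), Pow(183, 2)) = Mul(Rational(1, 9), 33489) = 3721)
Add(Mul(29999, Pow(-36373, -1)), Mul(V, Pow(Function('U')(202), -1))) = Add(Mul(29999, Pow(-36373, -1)), Mul(3721, Pow(168, -1))) = Add(Mul(29999, Rational(-1, 36373)), Mul(3721, Rational(1, 168))) = Add(Rational(-29999, 36373), Rational(3721, 168)) = Rational(130304101, 6110664)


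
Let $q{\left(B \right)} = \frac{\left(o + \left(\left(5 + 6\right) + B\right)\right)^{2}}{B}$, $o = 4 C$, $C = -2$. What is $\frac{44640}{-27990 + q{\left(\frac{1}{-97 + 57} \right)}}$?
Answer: $- \frac{1785600}{1133761} \approx -1.5749$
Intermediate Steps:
$o = -8$ ($o = 4 \left(-2\right) = -8$)
$q{\left(B \right)} = \frac{\left(3 + B\right)^{2}}{B}$ ($q{\left(B \right)} = \frac{\left(-8 + \left(\left(5 + 6\right) + B\right)\right)^{2}}{B} = \frac{\left(-8 + \left(11 + B\right)\right)^{2}}{B} = \frac{\left(3 + B\right)^{2}}{B}$)
$\frac{44640}{-27990 + q{\left(\frac{1}{-97 + 57} \right)}} = \frac{44640}{-27990 + \frac{\left(3 + \frac{1}{-97 + 57}\right)^{2}}{\frac{1}{-97 + 57}}} = \frac{44640}{-27990 + \frac{\left(3 + \frac{1}{-40}\right)^{2}}{\frac{1}{-40}}} = \frac{44640}{-27990 + \frac{\left(3 - \frac{1}{40}\right)^{2}}{- \frac{1}{40}}} = \frac{44640}{-27990 - 40 \left(\frac{119}{40}\right)^{2}} = \frac{44640}{-27990 - \frac{14161}{40}} = \frac{44640}{- \frac{1133761}{40}} = 44640 \left(- \frac{40}{1133761}\right) = - \frac{1785600}{1133761}$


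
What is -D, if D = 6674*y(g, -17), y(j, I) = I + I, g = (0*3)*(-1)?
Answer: 226916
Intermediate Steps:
g = 0 (g = 0*(-1) = 0)
y(j, I) = 2*I
D = -226916 (D = 6674*(2*(-17)) = 6674*(-34) = -226916)
-D = -1*(-226916) = 226916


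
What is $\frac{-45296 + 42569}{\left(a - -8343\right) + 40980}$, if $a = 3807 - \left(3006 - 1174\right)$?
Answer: $- \frac{2727}{51298} \approx -0.05316$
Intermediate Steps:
$a = 1975$ ($a = 3807 - \left(3006 - 1174\right) = 3807 - 1832 = 1975$)
$\frac{-45296 + 42569}{\left(a - -8343\right) + 40980} = \frac{-45296 + 42569}{\left(1975 - -8343\right) + 40980} = - \frac{2727}{\left(1975 + 8343\right) + 40980} = - \frac{2727}{10318 + 40980} = - \frac{2727}{51298}$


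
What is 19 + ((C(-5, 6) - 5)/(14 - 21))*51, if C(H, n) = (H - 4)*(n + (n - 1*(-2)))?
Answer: 6814/7 ≈ 973.43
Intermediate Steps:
C(H, n) = (-4 + H)*(2 + 2*n) (C(H, n) = (-4 + H)*(n + (n + 2)) = (-4 + H)*(n + (2 + n)) = (-4 + H)*(2 + 2*n))
19 + ((C(-5, 6) - 5)/(14 - 21))*51 = 19 + (((-8 - 8*6 + 2*(-5) + 2*(-5)*6) - 5)/(14 - 21))*51 = 19 + (((-8 - 48 - 10 - 60) - 5)/(-7))*51 = 19 + ((-126 - 5)*(-1/7))*51 = 19 - 131*(-1/7)*51 = 19 + (131/7)*51 = 19 + 6681/7 = 6814/7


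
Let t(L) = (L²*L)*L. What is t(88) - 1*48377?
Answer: 59921159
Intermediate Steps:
t(L) = L⁴ (t(L) = L³*L = L⁴)
t(88) - 1*48377 = 88⁴ - 1*48377 = 59969536 - 48377 = 59921159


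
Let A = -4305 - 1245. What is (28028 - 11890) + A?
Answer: 10588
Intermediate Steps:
A = -5550
(28028 - 11890) + A = (28028 - 11890) - 5550 = 16138 - 5550 = 10588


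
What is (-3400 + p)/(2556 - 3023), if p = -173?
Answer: 3573/467 ≈ 7.6510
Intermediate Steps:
(-3400 + p)/(2556 - 3023) = (-3400 - 173)/(2556 - 3023) = -3573/(-467) = -3573*(-1/467) = 3573/467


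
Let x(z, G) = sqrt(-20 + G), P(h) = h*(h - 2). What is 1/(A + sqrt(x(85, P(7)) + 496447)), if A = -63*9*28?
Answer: -1/(15876 - sqrt(496447 + sqrt(15))) ≈ -6.5913e-5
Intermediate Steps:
P(h) = h*(-2 + h)
A = -15876 (A = -567*28 = -15876)
1/(A + sqrt(x(85, P(7)) + 496447)) = 1/(-15876 + sqrt(sqrt(-20 + 7*(-2 + 7)) + 496447)) = 1/(-15876 + sqrt(sqrt(-20 + 7*5) + 496447)) = 1/(-15876 + sqrt(sqrt(-20 + 35) + 496447)) = 1/(-15876 + sqrt(sqrt(15) + 496447)) = 1/(-15876 + sqrt(496447 + sqrt(15)))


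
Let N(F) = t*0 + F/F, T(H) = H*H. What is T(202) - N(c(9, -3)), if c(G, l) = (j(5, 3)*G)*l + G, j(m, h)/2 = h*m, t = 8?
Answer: 40803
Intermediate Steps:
j(m, h) = 2*h*m (j(m, h) = 2*(h*m) = 2*h*m)
T(H) = H²
c(G, l) = G + 30*G*l (c(G, l) = ((2*3*5)*G)*l + G = (30*G)*l + G = 30*G*l + G = G + 30*G*l)
N(F) = 1 (N(F) = 8*0 + F/F = 0 + 1 = 1)
T(202) - N(c(9, -3)) = 202² - 1*1 = 40804 - 1 = 40803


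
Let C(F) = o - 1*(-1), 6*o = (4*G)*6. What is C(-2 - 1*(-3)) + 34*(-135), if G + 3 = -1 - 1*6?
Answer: -4629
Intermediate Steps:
G = -10 (G = -3 + (-1 - 1*6) = -3 + (-1 - 6) = -3 - 7 = -10)
o = -40 (o = ((4*(-10))*6)/6 = (-40*6)/6 = (1/6)*(-240) = -40)
C(F) = -39 (C(F) = -40 - 1*(-1) = -40 + 1 = -39)
C(-2 - 1*(-3)) + 34*(-135) = -39 + 34*(-135) = -39 - 4590 = -4629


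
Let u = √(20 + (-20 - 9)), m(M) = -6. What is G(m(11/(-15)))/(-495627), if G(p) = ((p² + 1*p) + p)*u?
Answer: -24*I/165209 ≈ -0.00014527*I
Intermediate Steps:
u = 3*I (u = √(20 - 29) = √(-9) = 3*I ≈ 3.0*I)
G(p) = 3*I*(p² + 2*p) (G(p) = ((p² + 1*p) + p)*(3*I) = ((p² + p) + p)*(3*I) = ((p + p²) + p)*(3*I) = (p² + 2*p)*(3*I) = 3*I*(p² + 2*p))
G(m(11/(-15)))/(-495627) = (3*I*(-6)*(2 - 6))/(-495627) = (3*I*(-6)*(-4))*(-1/495627) = (72*I)*(-1/495627) = -24*I/165209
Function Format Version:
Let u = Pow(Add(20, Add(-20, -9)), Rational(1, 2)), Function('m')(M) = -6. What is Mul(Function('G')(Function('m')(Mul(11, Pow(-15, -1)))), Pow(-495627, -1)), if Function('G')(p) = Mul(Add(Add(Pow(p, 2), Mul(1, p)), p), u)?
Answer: Mul(Rational(-24, 165209), I) ≈ Mul(-0.00014527, I)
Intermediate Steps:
u = Mul(3, I) (u = Pow(Add(20, -29), Rational(1, 2)) = Pow(-9, Rational(1, 2)) = Mul(3, I) ≈ Mul(3.0000, I))
Function('G')(p) = Mul(3, I, Add(Pow(p, 2), Mul(2, p))) (Function('G')(p) = Mul(Add(Add(Pow(p, 2), Mul(1, p)), p), Mul(3, I)) = Mul(Add(Add(Pow(p, 2), p), p), Mul(3, I)) = Mul(Add(Add(p, Pow(p, 2)), p), Mul(3, I)) = Mul(Add(Pow(p, 2), Mul(2, p)), Mul(3, I)) = Mul(3, I, Add(Pow(p, 2), Mul(2, p))))
Mul(Function('G')(Function('m')(Mul(11, Pow(-15, -1)))), Pow(-495627, -1)) = Mul(Mul(3, I, -6, Add(2, -6)), Pow(-495627, -1)) = Mul(Mul(3, I, -6, -4), Rational(-1, 495627)) = Mul(Mul(72, I), Rational(-1, 495627)) = Mul(Rational(-24, 165209), I)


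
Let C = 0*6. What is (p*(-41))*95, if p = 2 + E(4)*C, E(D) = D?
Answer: -7790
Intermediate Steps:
C = 0
p = 2 (p = 2 + 4*0 = 2 + 0 = 2)
(p*(-41))*95 = (2*(-41))*95 = -82*95 = -7790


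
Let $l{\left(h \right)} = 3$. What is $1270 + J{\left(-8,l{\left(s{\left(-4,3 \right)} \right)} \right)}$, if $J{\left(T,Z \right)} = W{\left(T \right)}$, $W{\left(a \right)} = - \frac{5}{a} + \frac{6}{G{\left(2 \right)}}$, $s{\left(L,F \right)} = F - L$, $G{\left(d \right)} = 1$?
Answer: $\frac{10213}{8} \approx 1276.6$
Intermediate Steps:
$W{\left(a \right)} = 6 - \frac{5}{a}$ ($W{\left(a \right)} = - \frac{5}{a} + \frac{6}{1} = - \frac{5}{a} + 6 \cdot 1 = - \frac{5}{a} + 6 = 6 - \frac{5}{a}$)
$J{\left(T,Z \right)} = 6 - \frac{5}{T}$
$1270 + J{\left(-8,l{\left(s{\left(-4,3 \right)} \right)} \right)} = 1270 + \left(6 - \frac{5}{-8}\right) = 1270 + \left(6 - - \frac{5}{8}\right) = 1270 + \left(6 + \frac{5}{8}\right) = 1270 + \frac{53}{8} = \frac{10213}{8}$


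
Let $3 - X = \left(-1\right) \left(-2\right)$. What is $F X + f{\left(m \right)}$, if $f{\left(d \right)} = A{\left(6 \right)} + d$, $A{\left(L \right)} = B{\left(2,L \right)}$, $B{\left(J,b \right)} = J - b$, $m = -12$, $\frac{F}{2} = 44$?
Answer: $72$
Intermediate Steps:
$F = 88$ ($F = 2 \cdot 44 = 88$)
$X = 1$ ($X = 3 - \left(-1\right) \left(-2\right) = 3 - 2 = 1$)
$A{\left(L \right)} = 2 - L$
$f{\left(d \right)} = -4 + d$ ($f{\left(d \right)} = \left(2 - 6\right) + d = -4 + d$)
$F X + f{\left(m \right)} = 88 \cdot 1 - 16 = 88 - 16 = 72$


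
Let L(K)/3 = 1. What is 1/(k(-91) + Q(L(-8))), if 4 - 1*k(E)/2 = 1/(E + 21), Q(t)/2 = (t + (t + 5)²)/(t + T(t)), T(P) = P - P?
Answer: 105/5533 ≈ 0.018977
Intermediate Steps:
T(P) = 0
L(K) = 3 (L(K) = 3*1 = 3)
Q(t) = 2*(t + (5 + t)²)/t (Q(t) = 2*((t + (t + 5)²)/(t + 0)) = 2*((t + (5 + t)²)/t) = 2*(t + (5 + t)²)/t)
k(E) = 8 - 2/(21 + E) (k(E) = 8 - 2/(E + 21) = 8 - 2/(21 + E))
1/(k(-91) + Q(L(-8))) = 1/(2*(83 + 4*(-91))/(21 - 91) + (2 + 2*(5 + 3)²/3)) = 1/(2*(83 - 364)/(-70) + (2 + 2*(⅓)*8²)) = 1/(2*(-1/70)*(-281) + (2 + 2*(⅓)*64)) = 1/(281/35 + (2 + 128/3)) = 1/(281/35 + 134/3) = 1/(5533/105) = 105/5533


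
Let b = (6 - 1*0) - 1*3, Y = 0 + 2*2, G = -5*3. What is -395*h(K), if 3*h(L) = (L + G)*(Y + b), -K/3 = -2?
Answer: 8295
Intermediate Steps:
K = 6 (K = -3*(-2) = 6)
G = -15
Y = 4 (Y = 0 + 4 = 4)
b = 3 (b = (6 + 0) - 3 = 6 - 3 = 3)
h(L) = -35 + 7*L/3 (h(L) = ((L - 15)*(4 + 3))/3 = ((-15 + L)*7)/3 = (-105 + 7*L)/3 = -35 + 7*L/3)
-395*h(K) = -395*(-35 + (7/3)*6) = -395*(-35 + 14) = -395*(-21) = 8295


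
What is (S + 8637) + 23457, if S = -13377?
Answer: 18717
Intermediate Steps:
(S + 8637) + 23457 = (-13377 + 8637) + 23457 = -4740 + 23457 = 18717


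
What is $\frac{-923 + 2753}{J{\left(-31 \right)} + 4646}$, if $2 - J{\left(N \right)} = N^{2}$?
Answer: $\frac{610}{1229} \approx 0.49634$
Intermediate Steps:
$J{\left(N \right)} = 2 - N^{2}$
$\frac{-923 + 2753}{J{\left(-31 \right)} + 4646} = \frac{-923 + 2753}{\left(2 - \left(-31\right)^{2}\right) + 4646} = \frac{1830}{\left(2 - 961\right) + 4646} = \frac{1830}{-959 + 4646} = \frac{1830}{3687} = 1830 \cdot \frac{1}{3687} = \frac{610}{1229}$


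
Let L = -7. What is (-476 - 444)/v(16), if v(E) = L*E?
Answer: 115/14 ≈ 8.2143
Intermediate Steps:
v(E) = -7*E
(-476 - 444)/v(16) = (-476 - 444)/((-7*16)) = -920/(-112) = -920*(-1/112) = 115/14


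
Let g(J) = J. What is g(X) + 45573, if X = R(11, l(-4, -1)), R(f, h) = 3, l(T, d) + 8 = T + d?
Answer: 45576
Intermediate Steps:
l(T, d) = -8 + T + d (l(T, d) = -8 + (T + d) = -8 + T + d)
X = 3
g(X) + 45573 = 3 + 45573 = 45576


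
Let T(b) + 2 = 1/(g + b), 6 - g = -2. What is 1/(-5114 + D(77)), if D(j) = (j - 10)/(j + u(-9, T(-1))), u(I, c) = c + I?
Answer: -463/2367313 ≈ -0.00019558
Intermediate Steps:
g = 8 (g = 6 - 1*(-2) = 6 + 2 = 8)
T(b) = -2 + 1/(8 + b)
u(I, c) = I + c
D(j) = (-10 + j)/(-76/7 + j) (D(j) = (j - 10)/(j + (-9 + (-15 - 2*(-1))/(8 - 1))) = (-10 + j)/(j + (-9 + (-15 + 2)/7)) = (-10 + j)/(j + (-9 + (1/7)*(-13))) = (-10 + j)/(j + (-9 - 13/7)) = (-10 + j)/(j - 76/7) = (-10 + j)/(-76/7 + j))
1/(-5114 + D(77)) = 1/(-5114 + 7*(10 - 1*77)/(76 - 7*77)) = 1/(-5114 + 7*(10 - 77)/(76 - 539)) = 1/(-5114 + 7*(-67)/(-463)) = 1/(-5114 + 7*(-1/463)*(-67)) = 1/(-5114 + 469/463) = 1/(-2367313/463) = -463/2367313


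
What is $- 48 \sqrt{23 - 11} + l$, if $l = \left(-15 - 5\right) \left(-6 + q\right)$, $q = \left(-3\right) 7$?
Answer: $540 - 96 \sqrt{3} \approx 373.72$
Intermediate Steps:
$q = -21$
$l = 540$ ($l = \left(-15 - 5\right) \left(-6 - 21\right) = \left(-20\right) \left(-27\right) = 540$)
$- 48 \sqrt{23 - 11} + l = - 48 \sqrt{23 - 11} + 540 = - 48 \sqrt{12} + 540 = - 48 \cdot 2 \sqrt{3} + 540 = - 96 \sqrt{3} + 540 = 540 - 96 \sqrt{3}$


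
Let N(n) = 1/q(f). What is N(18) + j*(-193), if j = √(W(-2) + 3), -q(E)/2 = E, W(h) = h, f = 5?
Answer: -1931/10 ≈ -193.10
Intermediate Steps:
q(E) = -2*E
N(n) = -⅒ (N(n) = 1/(-2*5) = 1/(-10) = -⅒)
j = 1 (j = √(-2 + 3) = √1 = 1)
N(18) + j*(-193) = -⅒ + 1*(-193) = -⅒ - 193 = -1931/10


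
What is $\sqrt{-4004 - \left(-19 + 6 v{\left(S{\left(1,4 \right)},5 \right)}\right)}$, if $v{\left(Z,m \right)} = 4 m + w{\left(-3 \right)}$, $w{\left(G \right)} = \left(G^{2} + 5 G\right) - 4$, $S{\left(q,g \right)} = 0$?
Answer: $i \sqrt{4045} \approx 63.6 i$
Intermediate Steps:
$w{\left(G \right)} = -4 + G^{2} + 5 G$
$v{\left(Z,m \right)} = -10 + 4 m$ ($v{\left(Z,m \right)} = 4 m + \left(-4 + \left(-3\right)^{2} + 5 \left(-3\right)\right) = 4 m - 10 = -10 + 4 m$)
$\sqrt{-4004 - \left(-19 + 6 v{\left(S{\left(1,4 \right)},5 \right)}\right)} = \sqrt{-4004 + \left(19 - 6 \left(-10 + 4 \cdot 5\right)\right)} = \sqrt{-4004 + \left(19 - 6 \left(-10 + 20\right)\right)} = \sqrt{-4004 + \left(19 - 60\right)} = \sqrt{-4004 - 41} = \sqrt{-4045} = i \sqrt{4045}$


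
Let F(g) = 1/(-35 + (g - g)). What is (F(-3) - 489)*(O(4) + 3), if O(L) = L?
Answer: -17116/5 ≈ -3423.2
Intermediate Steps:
F(g) = -1/35 (F(g) = 1/(-35 + 0) = 1/(-35) = -1/35)
(F(-3) - 489)*(O(4) + 3) = (-1/35 - 489)*(4 + 3) = -17116/35*7 = -17116/5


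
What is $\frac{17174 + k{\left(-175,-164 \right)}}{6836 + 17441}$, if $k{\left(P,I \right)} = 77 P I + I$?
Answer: $\frac{2226910}{24277} \approx 91.729$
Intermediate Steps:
$k{\left(P,I \right)} = I + 77 I P$ ($k{\left(P,I \right)} = 77 I P + I = I + 77 I P$)
$\frac{17174 + k{\left(-175,-164 \right)}}{6836 + 17441} = \frac{17174 - 164 \left(1 + 77 \left(-175\right)\right)}{6836 + 17441} = \frac{17174 - 164 \left(1 - 13475\right)}{24277} = \left(17174 - -2209736\right) \frac{1}{24277} = \left(17174 + 2209736\right) \frac{1}{24277} = 2226910 \cdot \frac{1}{24277} = \frac{2226910}{24277}$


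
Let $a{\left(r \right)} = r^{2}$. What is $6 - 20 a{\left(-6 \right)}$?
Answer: $-714$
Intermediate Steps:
$6 - 20 a{\left(-6 \right)} = 6 - 20 \left(-6\right)^{2} = 6 - 720 = -714$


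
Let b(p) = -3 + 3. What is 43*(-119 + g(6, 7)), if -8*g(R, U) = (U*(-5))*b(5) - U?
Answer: -40635/8 ≈ -5079.4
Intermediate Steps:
b(p) = 0
g(R, U) = U/8 (g(R, U) = -((U*(-5))*0 - U)/8 = -(-5*U*0 - U)/8 = -(0 - U)/8 = -(-1)*U/8 = U/8)
43*(-119 + g(6, 7)) = 43*(-119 + (⅛)*7) = 43*(-119 + 7/8) = 43*(-945/8) = -40635/8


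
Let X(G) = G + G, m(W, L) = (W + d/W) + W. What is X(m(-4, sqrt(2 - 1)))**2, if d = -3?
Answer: 841/4 ≈ 210.25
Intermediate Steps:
m(W, L) = -3/W + 2*W (m(W, L) = (W - 3/W) + W = -3/W + 2*W)
X(G) = 2*G
X(m(-4, sqrt(2 - 1)))**2 = (2*(-3/(-4) + 2*(-4)))**2 = (2*(-3*(-1/4) - 8))**2 = (2*(3/4 - 8))**2 = (2*(-29/4))**2 = (-29/2)**2 = 841/4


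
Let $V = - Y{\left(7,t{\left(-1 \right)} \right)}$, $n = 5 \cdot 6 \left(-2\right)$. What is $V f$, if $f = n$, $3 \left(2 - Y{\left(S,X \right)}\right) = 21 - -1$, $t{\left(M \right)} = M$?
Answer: $-320$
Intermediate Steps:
$n = -60$ ($n = 30 \left(-2\right) = -60$)
$Y{\left(S,X \right)} = - \frac{16}{3}$ ($Y{\left(S,X \right)} = 2 - \frac{21 - -1}{3} = 2 - \frac{21 + 1}{3} = 2 - \frac{22}{3} = - \frac{16}{3}$)
$f = -60$
$V = \frac{16}{3}$ ($V = \left(-1\right) \left(- \frac{16}{3}\right) = \frac{16}{3} \approx 5.3333$)
$V f = \frac{16}{3} \left(-60\right) = -320$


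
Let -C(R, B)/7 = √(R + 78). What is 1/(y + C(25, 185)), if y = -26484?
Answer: -26484/701397209 + 7*√103/701397209 ≈ -3.7658e-5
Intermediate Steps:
C(R, B) = -7*√(78 + R) (C(R, B) = -7*√(R + 78) = -7*√(78 + R))
1/(y + C(25, 185)) = 1/(-26484 - 7*√(78 + 25)) = 1/(-26484 - 7*√103)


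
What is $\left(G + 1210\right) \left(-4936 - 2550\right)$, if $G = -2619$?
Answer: $10547774$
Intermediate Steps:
$\left(G + 1210\right) \left(-4936 - 2550\right) = \left(-2619 + 1210\right) \left(-4936 - 2550\right) = \left(-1409\right) \left(-7486\right) = 10547774$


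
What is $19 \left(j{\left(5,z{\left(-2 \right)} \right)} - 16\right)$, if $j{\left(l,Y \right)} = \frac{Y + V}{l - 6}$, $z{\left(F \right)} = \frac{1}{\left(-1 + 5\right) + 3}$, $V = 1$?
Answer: $- \frac{2280}{7} \approx -325.71$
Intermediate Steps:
$z{\left(F \right)} = \frac{1}{7}$ ($z{\left(F \right)} = \frac{1}{4 + 3} = \frac{1}{7}$)
$j{\left(l,Y \right)} = \frac{1 + Y}{-6 + l}$ ($j{\left(l,Y \right)} = \frac{Y + 1}{l - 6} = \frac{1 + Y}{-6 + l}$)
$19 \left(j{\left(5,z{\left(-2 \right)} \right)} - 16\right) = 19 \left(\frac{1 + \frac{1}{7}}{-6 + 5} - 16\right) = 19 \left(\frac{1}{-1} \cdot \frac{8}{7} - 16\right) = 19 \left(\left(-1\right) \frac{8}{7} - 16\right) = 19 \left(- \frac{8}{7} - 16\right) = 19 \left(- \frac{120}{7}\right) = - \frac{2280}{7}$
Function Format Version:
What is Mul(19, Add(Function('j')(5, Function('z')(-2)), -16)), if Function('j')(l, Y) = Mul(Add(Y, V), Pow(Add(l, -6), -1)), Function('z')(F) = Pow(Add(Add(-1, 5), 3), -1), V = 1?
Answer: Rational(-2280, 7) ≈ -325.71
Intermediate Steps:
Function('z')(F) = Rational(1, 7) (Function('z')(F) = Pow(Add(4, 3), -1) = Pow(7, -1) = Rational(1, 7))
Function('j')(l, Y) = Mul(Pow(Add(-6, l), -1), Add(1, Y)) (Function('j')(l, Y) = Mul(Add(Y, 1), Pow(Add(l, -6), -1)) = Mul(Add(1, Y), Pow(Add(-6, l), -1)) = Mul(Pow(Add(-6, l), -1), Add(1, Y)))
Mul(19, Add(Function('j')(5, Function('z')(-2)), -16)) = Mul(19, Add(Mul(Pow(Add(-6, 5), -1), Add(1, Rational(1, 7))), -16)) = Mul(19, Add(Mul(Pow(-1, -1), Rational(8, 7)), -16)) = Mul(19, Add(Mul(-1, Rational(8, 7)), -16)) = Mul(19, Add(Rational(-8, 7), -16)) = Mul(19, Rational(-120, 7)) = Rational(-2280, 7)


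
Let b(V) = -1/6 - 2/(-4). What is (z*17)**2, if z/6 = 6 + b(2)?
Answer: 417316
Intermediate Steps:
b(V) = 1/3 (b(V) = -1*1/6 - 2*(-1/4) = -1/6 + 1/2 = 1/3)
z = 38 (z = 6*(6 + 1/3) = 6*(19/3) = 38)
(z*17)**2 = (38*17)**2 = 646**2 = 417316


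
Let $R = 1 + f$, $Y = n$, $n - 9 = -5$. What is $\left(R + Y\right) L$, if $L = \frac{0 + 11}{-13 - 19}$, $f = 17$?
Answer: $- \frac{121}{16} \approx -7.5625$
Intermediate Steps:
$n = 4$ ($n = 9 - 5 = 4$)
$L = - \frac{11}{32}$ ($L = \frac{11}{-32} = 11 \left(- \frac{1}{32}\right) = - \frac{11}{32} \approx -0.34375$)
$Y = 4$
$R = 18$ ($R = 1 + 17 = 18$)
$\left(R + Y\right) L = \left(18 + 4\right) \left(- \frac{11}{32}\right) = 22 \left(- \frac{11}{32}\right) = - \frac{121}{16}$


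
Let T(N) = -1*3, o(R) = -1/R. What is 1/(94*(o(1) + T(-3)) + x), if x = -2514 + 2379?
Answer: -1/511 ≈ -0.0019569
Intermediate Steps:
T(N) = -3
x = -135
1/(94*(o(1) + T(-3)) + x) = 1/(94*(-1/1 - 3) - 135) = 1/(94*(-1*1 - 3) - 135) = 1/(94*(-1 - 3) - 135) = 1/(94*(-4) - 135) = 1/(-376 - 135) = 1/(-511) = -1/511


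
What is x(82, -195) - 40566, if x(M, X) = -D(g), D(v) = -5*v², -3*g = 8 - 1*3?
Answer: -364969/9 ≈ -40552.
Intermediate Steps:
g = -5/3 (g = -(8 - 1*3)/3 = -(8 - 3)/3 = -⅓*5 = -5/3 ≈ -1.6667)
x(M, X) = 125/9 (x(M, X) = -(-5)*(-5/3)² = -(-5)*25/9 = -1*(-125/9) = 125/9)
x(82, -195) - 40566 = 125/9 - 40566 = -364969/9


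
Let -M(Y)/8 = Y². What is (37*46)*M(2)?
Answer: -54464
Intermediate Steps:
M(Y) = -8*Y²
(37*46)*M(2) = (37*46)*(-8*2²) = 1702*(-8*4) = 1702*(-32) = -54464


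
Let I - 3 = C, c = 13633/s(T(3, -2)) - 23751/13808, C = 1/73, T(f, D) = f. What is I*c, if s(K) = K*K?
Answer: 10341688775/2267964 ≈ 4559.9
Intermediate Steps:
s(K) = K**2
C = 1/73 ≈ 0.013699
c = 188030705/124272 (c = 13633/(3**2) - 23751/13808 = 13633/9 - 23751*1/13808 = 13633*(1/9) - 23751/13808 = 13633/9 - 23751/13808 = 188030705/124272 ≈ 1513.1)
I = 220/73 (I = 3 + 1/73 = 220/73 ≈ 3.0137)
I*c = (220/73)*(188030705/124272) = 10341688775/2267964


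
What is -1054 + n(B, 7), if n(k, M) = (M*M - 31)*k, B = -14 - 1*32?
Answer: -1882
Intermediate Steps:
B = -46 (B = -14 - 32 = -46)
n(k, M) = k*(-31 + M²) (n(k, M) = (M² - 31)*k = (-31 + M²)*k = k*(-31 + M²))
-1054 + n(B, 7) = -1054 - 46*(-31 + 7²) = -1054 - 46*(-31 + 49) = -1054 - 46*18 = -1054 - 828 = -1882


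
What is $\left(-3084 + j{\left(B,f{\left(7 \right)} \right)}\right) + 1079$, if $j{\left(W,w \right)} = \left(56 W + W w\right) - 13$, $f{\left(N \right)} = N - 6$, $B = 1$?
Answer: $-1961$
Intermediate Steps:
$f{\left(N \right)} = -6 + N$ ($f{\left(N \right)} = N - 6 = -6 + N$)
$j{\left(W,w \right)} = -13 + 56 W + W w$
$\left(-3084 + j{\left(B,f{\left(7 \right)} \right)}\right) + 1079 = \left(-3084 + \left(-13 + 56 \cdot 1 + 1 \left(-6 + 7\right)\right)\right) + 1079 = \left(-3084 + \left(-13 + 56 + 1 \cdot 1\right)\right) + 1079 = \left(-3084 + \left(-13 + 56 + 1\right)\right) + 1079 = \left(-3084 + 44\right) + 1079 = -3040 + 1079 = -1961$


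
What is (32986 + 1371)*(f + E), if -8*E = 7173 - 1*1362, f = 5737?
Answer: 1377200345/8 ≈ 1.7215e+8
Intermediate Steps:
E = -5811/8 (E = -(7173 - 1*1362)/8 = -(7173 - 1362)/8 = -1/8*5811 = -5811/8 ≈ -726.38)
(32986 + 1371)*(f + E) = (32986 + 1371)*(5737 - 5811/8) = 34357*(40085/8) = 1377200345/8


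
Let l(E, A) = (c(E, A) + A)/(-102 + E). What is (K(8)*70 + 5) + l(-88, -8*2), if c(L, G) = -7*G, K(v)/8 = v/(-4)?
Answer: -105973/95 ≈ -1115.5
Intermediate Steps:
K(v) = -2*v (K(v) = 8*(v/(-4)) = 8*(v*(-1/4)) = 8*(-v/4) = -2*v)
l(E, A) = -6*A/(-102 + E) (l(E, A) = (-7*A + A)/(-102 + E) = (-6*A)/(-102 + E) = -6*A/(-102 + E))
(K(8)*70 + 5) + l(-88, -8*2) = (-2*8*70 + 5) - 6*(-8*2)/(-102 - 88) = (-16*70 + 5) - 6*(-16)/(-190) = (-1120 + 5) - 6*(-16)*(-1/190) = -1115 - 48/95 = -105973/95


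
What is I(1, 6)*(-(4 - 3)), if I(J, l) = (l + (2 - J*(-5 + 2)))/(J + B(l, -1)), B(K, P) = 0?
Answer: -11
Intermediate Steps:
I(J, l) = (2 + l + 3*J)/J (I(J, l) = (l + (2 - J*(-5 + 2)))/(J + 0) = (l + (2 - J*(-3)))/J = (l + (2 - (-3)*J))/J = (l + (2 + 3*J))/J = (2 + l + 3*J)/J)
I(1, 6)*(-(4 - 3)) = ((2 + 6 + 3*1)/1)*(-(4 - 3)) = (1*(2 + 6 + 3))*(-1*1) = (1*11)*(-1) = 11*(-1) = -11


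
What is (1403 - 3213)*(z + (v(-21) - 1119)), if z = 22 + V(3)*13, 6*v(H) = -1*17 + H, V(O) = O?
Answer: 5779330/3 ≈ 1.9264e+6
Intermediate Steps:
v(H) = -17/6 + H/6 (v(H) = (-1*17 + H)/6 = (-17 + H)/6 = -17/6 + H/6)
z = 61 (z = 22 + 3*13 = 22 + 39 = 61)
(1403 - 3213)*(z + (v(-21) - 1119)) = (1403 - 3213)*(61 + ((-17/6 + (1/6)*(-21)) - 1119)) = -1810*(61 + ((-17/6 - 7/2) - 1119)) = -1810*(61 + (-19/3 - 1119)) = -1810*(61 - 3376/3) = -1810*(-3193/3) = 5779330/3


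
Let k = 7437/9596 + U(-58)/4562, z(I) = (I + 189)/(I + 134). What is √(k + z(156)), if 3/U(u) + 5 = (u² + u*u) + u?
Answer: √8791359149882414156598915/2115357041830 ≈ 1.4017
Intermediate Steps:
U(u) = 3/(-5 + u + 2*u²) (U(u) = 3/(-5 + ((u² + u*u) + u)) = 3/(-5 + ((u² + u²) + u)) = 3/(-5 + (2*u² + u)) = 3/(-5 + (u + 2*u²)) = 3/(-5 + u + 2*u²))
z(I) = (189 + I)/(134 + I)
k = 113063721399/145886692540 (k = 7437/9596 + (3/(-5 - 58 + 2*(-58)²))/4562 = 7437*(1/9596) + (3/(-5 - 58 + 2*3364))*(1/4562) = 7437/9596 + (3/(-5 - 58 + 6728))*(1/4562) = 7437/9596 + (3/6665)*(1/4562) = 7437/9596 + 3/30405730 = 113063721399/145886692540 ≈ 0.77501)
√(k + z(156)) = √(113063721399/145886692540 + (189 + 156)/(134 + 156)) = √(113063721399/145886692540 + 345/290) = √(113063721399/145886692540 + (1/290)*345) = √(113063721399/145886692540 + 69/58) = √(8311938813201/4230714083660) = √8791359149882414156598915/2115357041830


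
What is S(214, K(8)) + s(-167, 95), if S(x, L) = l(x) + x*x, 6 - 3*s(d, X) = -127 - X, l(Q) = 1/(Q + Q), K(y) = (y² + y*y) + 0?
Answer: 19633217/428 ≈ 45872.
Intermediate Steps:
K(y) = 2*y² (K(y) = (y² + y²) + 0 = 2*y² + 0 = 2*y²)
l(Q) = 1/(2*Q)
s(d, X) = 133/3 + X/3 (s(d, X) = 2 - (-127 - X)/3 = 2 + (127/3 + X/3) = 133/3 + X/3)
S(x, L) = x² + 1/(2*x) (S(x, L) = 1/(2*x) + x*x = 1/(2*x) + x² = x² + 1/(2*x))
S(214, K(8)) + s(-167, 95) = (½ + 214³)/214 + (133/3 + (⅓)*95) = (½ + 9800344)/214 + (133/3 + 95/3) = (1/214)*(19600689/2) + 76 = 19600689/428 + 76 = 19633217/428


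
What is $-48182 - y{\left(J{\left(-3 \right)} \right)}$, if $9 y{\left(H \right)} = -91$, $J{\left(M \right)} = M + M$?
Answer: $- \frac{433547}{9} \approx -48172.0$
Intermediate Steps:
$J{\left(M \right)} = 2 M$
$y{\left(H \right)} = - \frac{91}{9}$ ($y{\left(H \right)} = \frac{1}{9} \left(-91\right) = - \frac{91}{9}$)
$-48182 - y{\left(J{\left(-3 \right)} \right)} = -48182 - - \frac{91}{9} = -48182 + \frac{91}{9} = - \frac{433547}{9}$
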